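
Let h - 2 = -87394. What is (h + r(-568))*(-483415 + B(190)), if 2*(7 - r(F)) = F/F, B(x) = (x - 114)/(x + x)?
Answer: 211217220027/5 ≈ 4.2243e+10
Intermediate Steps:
h = -87392 (h = 2 - 87394 = -87392)
B(x) = (-114 + x)/(2*x) (B(x) = (-114 + x)/((2*x)) = (-114 + x)*(1/(2*x)) = (-114 + x)/(2*x))
r(F) = 13/2 (r(F) = 7 - F/(2*F) = 7 - 1/2*1 = 7 - 1/2 = 13/2)
(h + r(-568))*(-483415 + B(190)) = (-87392 + 13/2)*(-483415 + (1/2)*(-114 + 190)/190) = -174771*(-483415 + (1/2)*(1/190)*76)/2 = -174771*(-483415 + 1/5)/2 = -174771/2*(-2417074/5) = 211217220027/5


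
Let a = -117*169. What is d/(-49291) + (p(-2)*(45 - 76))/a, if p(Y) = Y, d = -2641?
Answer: 49164451/974630943 ≈ 0.050444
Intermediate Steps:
a = -19773
d/(-49291) + (p(-2)*(45 - 76))/a = -2641/(-49291) - 2*(45 - 76)/(-19773) = -2641*(-1/49291) - 2*(-31)*(-1/19773) = 2641/49291 + 62*(-1/19773) = 2641/49291 - 62/19773 = 49164451/974630943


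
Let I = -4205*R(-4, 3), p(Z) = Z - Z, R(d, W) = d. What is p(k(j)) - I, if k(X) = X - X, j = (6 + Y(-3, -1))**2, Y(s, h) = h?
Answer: -16820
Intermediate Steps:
j = 25 (j = (6 - 1)**2 = 5**2 = 25)
k(X) = 0
p(Z) = 0
I = 16820 (I = -4205*(-4) = 16820)
p(k(j)) - I = 0 - 1*16820 = 0 - 16820 = -16820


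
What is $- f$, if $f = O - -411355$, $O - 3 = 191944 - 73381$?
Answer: $-529921$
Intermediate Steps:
$O = 118566$ ($O = 3 + \left(191944 - 73381\right) = 3 + 118563 = 118566$)
$f = 529921$ ($f = 118566 - -411355 = 118566 + 411355 = 529921$)
$- f = \left(-1\right) 529921 = -529921$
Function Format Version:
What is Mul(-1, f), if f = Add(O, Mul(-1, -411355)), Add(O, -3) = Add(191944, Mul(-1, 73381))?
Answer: -529921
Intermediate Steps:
O = 118566 (O = Add(3, Add(191944, Mul(-1, 73381))) = Add(3, Add(191944, -73381)) = Add(3, 118563) = 118566)
f = 529921 (f = Add(118566, Mul(-1, -411355)) = Add(118566, 411355) = 529921)
Mul(-1, f) = Mul(-1, 529921) = -529921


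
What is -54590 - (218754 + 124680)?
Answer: -398024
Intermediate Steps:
-54590 - (218754 + 124680) = -54590 - 1*343434 = -54590 - 343434 = -398024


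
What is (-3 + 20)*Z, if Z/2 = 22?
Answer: 748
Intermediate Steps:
Z = 44 (Z = 2*22 = 44)
(-3 + 20)*Z = (-3 + 20)*44 = 17*44 = 748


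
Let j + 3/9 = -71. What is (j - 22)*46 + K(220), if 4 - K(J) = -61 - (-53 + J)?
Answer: -12184/3 ≈ -4061.3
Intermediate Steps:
j = -214/3 (j = -⅓ - 71 = -214/3 ≈ -71.333)
K(J) = 12 + J (K(J) = 4 - (-61 - (-53 + J)) = 4 - (-61 + (53 - J)) = 4 - (-8 - J) = 4 + (8 + J) = 12 + J)
(j - 22)*46 + K(220) = (-214/3 - 22)*46 + (12 + 220) = -280/3*46 + 232 = -12880/3 + 232 = -12184/3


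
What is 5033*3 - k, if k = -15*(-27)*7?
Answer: 12264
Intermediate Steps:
k = 2835 (k = 405*7 = 2835)
5033*3 - k = 5033*3 - 1*2835 = 15099 - 2835 = 12264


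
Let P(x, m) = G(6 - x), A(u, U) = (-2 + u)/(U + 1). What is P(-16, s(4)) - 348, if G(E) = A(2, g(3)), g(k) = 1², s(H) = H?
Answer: -348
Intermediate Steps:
g(k) = 1
A(u, U) = (-2 + u)/(1 + U)
G(E) = 0 (G(E) = (-2 + 2)/(1 + 1) = 0/2 = (½)*0 = 0)
P(x, m) = 0
P(-16, s(4)) - 348 = 0 - 348 = -348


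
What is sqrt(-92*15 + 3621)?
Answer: 3*sqrt(249) ≈ 47.339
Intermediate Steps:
sqrt(-92*15 + 3621) = sqrt(-1380 + 3621) = sqrt(2241) = 3*sqrt(249)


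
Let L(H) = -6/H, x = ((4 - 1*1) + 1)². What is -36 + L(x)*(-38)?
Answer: -87/4 ≈ -21.750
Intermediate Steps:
x = 16 (x = ((4 - 1) + 1)² = (3 + 1)² = 4² = 16)
-36 + L(x)*(-38) = -36 - 6/16*(-38) = -36 - 6*1/16*(-38) = -36 - 3/8*(-38) = -36 + 57/4 = -87/4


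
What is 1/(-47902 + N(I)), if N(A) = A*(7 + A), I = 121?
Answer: -1/32414 ≈ -3.0851e-5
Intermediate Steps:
1/(-47902 + N(I)) = 1/(-47902 + 121*(7 + 121)) = 1/(-47902 + 121*128) = 1/(-47902 + 15488) = 1/(-32414) = -1/32414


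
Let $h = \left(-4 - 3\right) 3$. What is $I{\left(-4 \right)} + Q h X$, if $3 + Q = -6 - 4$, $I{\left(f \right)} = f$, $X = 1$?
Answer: $269$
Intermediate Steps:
$h = -21$ ($h = \left(-7\right) 3 = -21$)
$Q = -13$ ($Q = -3 - 10 = -13$)
$I{\left(-4 \right)} + Q h X = -4 - 13 \left(\left(-21\right) 1\right) = -4 - -273 = -4 + 273 = 269$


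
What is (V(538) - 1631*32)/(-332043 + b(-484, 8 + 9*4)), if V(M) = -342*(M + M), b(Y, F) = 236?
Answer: 420184/331807 ≈ 1.2663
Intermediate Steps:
V(M) = -684*M
(V(538) - 1631*32)/(-332043 + b(-484, 8 + 9*4)) = (-684*538 - 1631*32)/(-332043 + 236) = (-367992 - 52192)/(-331807) = -420184*(-1/331807) = 420184/331807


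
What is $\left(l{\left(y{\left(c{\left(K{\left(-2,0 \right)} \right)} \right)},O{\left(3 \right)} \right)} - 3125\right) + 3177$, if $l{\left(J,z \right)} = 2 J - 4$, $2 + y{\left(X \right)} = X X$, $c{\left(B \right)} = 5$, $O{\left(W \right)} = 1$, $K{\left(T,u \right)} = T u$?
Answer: $94$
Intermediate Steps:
$y{\left(X \right)} = -2 + X^{2}$ ($y{\left(X \right)} = -2 + X X = -2 + X^{2}$)
$l{\left(J,z \right)} = -4 + 2 J$
$\left(l{\left(y{\left(c{\left(K{\left(-2,0 \right)} \right)} \right)},O{\left(3 \right)} \right)} - 3125\right) + 3177 = \left(\left(-4 + 2 \left(-2 + 5^{2}\right)\right) - 3125\right) + 3177 = \left(\left(-4 + 2 \left(-2 + 25\right)\right) - 3125\right) + 3177 = \left(\left(-4 + 2 \cdot 23\right) - 3125\right) + 3177 = \left(\left(-4 + 46\right) - 3125\right) + 3177 = \left(42 - 3125\right) + 3177 = -3083 + 3177 = 94$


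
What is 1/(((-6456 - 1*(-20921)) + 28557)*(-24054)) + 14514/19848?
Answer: 156456563779/213955483119 ≈ 0.73126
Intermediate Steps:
1/(((-6456 - 1*(-20921)) + 28557)*(-24054)) + 14514/19848 = -1/24054/((-6456 + 20921) + 28557) + 14514*(1/19848) = -1/24054/(14465 + 28557) + 2419/3308 = -1/24054/43022 + 2419/3308 = (1/43022)*(-1/24054) + 2419/3308 = -1/1034851188 + 2419/3308 = 156456563779/213955483119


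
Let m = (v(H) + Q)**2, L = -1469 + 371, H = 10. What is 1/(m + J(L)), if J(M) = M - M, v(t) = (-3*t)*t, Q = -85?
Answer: 1/148225 ≈ 6.7465e-6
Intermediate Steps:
v(t) = -3*t**2
L = -1098
J(M) = 0
m = 148225 (m = (-3*10**2 - 85)**2 = (-3*100 - 85)**2 = (-300 - 85)**2 = (-385)**2 = 148225)
1/(m + J(L)) = 1/(148225 + 0) = 1/148225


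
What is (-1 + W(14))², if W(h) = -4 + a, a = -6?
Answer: 121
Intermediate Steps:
W(h) = -10 (W(h) = -4 - 6 = -10)
(-1 + W(14))² = (-1 - 10)² = (-11)² = 121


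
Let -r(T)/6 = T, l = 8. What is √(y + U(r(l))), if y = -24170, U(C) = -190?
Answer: 2*I*√6090 ≈ 156.08*I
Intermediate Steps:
r(T) = -6*T
√(y + U(r(l))) = √(-24170 - 190) = √(-24360) = 2*I*√6090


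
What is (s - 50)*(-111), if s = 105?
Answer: -6105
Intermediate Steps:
(s - 50)*(-111) = (105 - 50)*(-111) = 55*(-111) = -6105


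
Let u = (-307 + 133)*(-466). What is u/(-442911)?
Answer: -27028/147637 ≈ -0.18307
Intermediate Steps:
u = 81084 (u = -174*(-466) = 81084)
u/(-442911) = 81084/(-442911) = 81084*(-1/442911) = -27028/147637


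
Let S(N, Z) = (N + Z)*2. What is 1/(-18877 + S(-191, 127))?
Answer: -1/19005 ≈ -5.2618e-5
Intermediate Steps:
S(N, Z) = 2*N + 2*Z
1/(-18877 + S(-191, 127)) = 1/(-18877 + (2*(-191) + 2*127)) = 1/(-18877 + (-382 + 254)) = 1/(-18877 - 128) = 1/(-19005) = -1/19005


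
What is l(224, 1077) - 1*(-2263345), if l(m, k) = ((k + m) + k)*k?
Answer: 4824451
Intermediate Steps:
l(m, k) = k*(m + 2*k) (l(m, k) = (m + 2*k)*k = k*(m + 2*k))
l(224, 1077) - 1*(-2263345) = 1077*(224 + 2*1077) - 1*(-2263345) = 1077*(224 + 2154) + 2263345 = 1077*2378 + 2263345 = 2561106 + 2263345 = 4824451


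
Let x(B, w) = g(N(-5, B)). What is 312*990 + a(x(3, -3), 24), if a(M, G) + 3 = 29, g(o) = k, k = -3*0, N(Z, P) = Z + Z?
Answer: 308906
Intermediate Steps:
N(Z, P) = 2*Z
k = 0
g(o) = 0
x(B, w) = 0
a(M, G) = 26 (a(M, G) = -3 + 29 = 26)
312*990 + a(x(3, -3), 24) = 312*990 + 26 = 308880 + 26 = 308906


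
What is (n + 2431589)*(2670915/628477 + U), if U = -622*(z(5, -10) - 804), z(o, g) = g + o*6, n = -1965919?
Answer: 142717714109532370/628477 ≈ 2.2709e+11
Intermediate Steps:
z(o, g) = g + 6*o
U = 487648 (U = -622*((-10 + 6*5) - 804) = -622*((-10 + 30) - 804) = -622*(20 - 804) = -622*(-784) = 487648)
(n + 2431589)*(2670915/628477 + U) = (-1965919 + 2431589)*(2670915/628477 + 487648) = 465670*(2670915*(1/628477) + 487648) = 465670*(2670915/628477 + 487648) = 465670*(306478223011/628477) = 142717714109532370/628477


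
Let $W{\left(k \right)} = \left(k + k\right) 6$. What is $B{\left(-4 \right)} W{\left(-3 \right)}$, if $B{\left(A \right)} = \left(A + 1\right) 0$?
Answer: $0$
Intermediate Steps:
$B{\left(A \right)} = 0$ ($B{\left(A \right)} = \left(1 + A\right) 0 = 0$)
$W{\left(k \right)} = 12 k$ ($W{\left(k \right)} = 2 k 6 = 12 k$)
$B{\left(-4 \right)} W{\left(-3 \right)} = 0 \cdot 12 \left(-3\right) = 0 \left(-36\right) = 0$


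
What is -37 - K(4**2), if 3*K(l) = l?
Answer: -127/3 ≈ -42.333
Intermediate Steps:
K(l) = l/3
-37 - K(4**2) = -37 - 4**2/3 = -37 - 16/3 = -127/3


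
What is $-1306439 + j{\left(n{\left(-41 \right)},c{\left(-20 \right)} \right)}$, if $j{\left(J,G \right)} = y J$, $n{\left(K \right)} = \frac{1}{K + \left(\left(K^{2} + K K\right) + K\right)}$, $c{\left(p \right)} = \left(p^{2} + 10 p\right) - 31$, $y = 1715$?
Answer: $- \frac{857023641}{656} \approx -1.3064 \cdot 10^{6}$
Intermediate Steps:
$c{\left(p \right)} = -31 + p^{2} + 10 p$
$n{\left(K \right)} = \frac{1}{2 K + 2 K^{2}}$ ($n{\left(K \right)} = \frac{1}{K + \left(\left(K^{2} + K^{2}\right) + K\right)} = \frac{1}{K + \left(2 K^{2} + K\right)} = \frac{1}{K + \left(K + 2 K^{2}\right)} = \frac{1}{2 K + 2 K^{2}}$)
$j{\left(J,G \right)} = 1715 J$
$-1306439 + j{\left(n{\left(-41 \right)},c{\left(-20 \right)} \right)} = -1306439 + 1715 \frac{1}{2 \left(-41\right) \left(1 - 41\right)} = -1306439 + 1715 \cdot \frac{1}{2} \left(- \frac{1}{41}\right) \frac{1}{-40} = -1306439 + 1715 \cdot \frac{1}{2} \left(- \frac{1}{41}\right) \left(- \frac{1}{40}\right) = -1306439 + 1715 \cdot \frac{1}{3280} = -1306439 + \frac{343}{656} = - \frac{857023641}{656}$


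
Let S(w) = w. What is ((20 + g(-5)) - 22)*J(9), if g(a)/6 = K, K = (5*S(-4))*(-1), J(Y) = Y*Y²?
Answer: 86022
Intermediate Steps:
J(Y) = Y³
K = 20 (K = (5*(-4))*(-1) = -20*(-1) = 20)
g(a) = 120 (g(a) = 6*20 = 120)
((20 + g(-5)) - 22)*J(9) = ((20 + 120) - 22)*9³ = (140 - 22)*729 = 118*729 = 86022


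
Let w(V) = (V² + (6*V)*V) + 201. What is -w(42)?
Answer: -12549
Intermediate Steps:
w(V) = 201 + 7*V² (w(V) = (V² + 6*V²) + 201 = 7*V² + 201 = 201 + 7*V²)
-w(42) = -(201 + 7*42²) = -(201 + 7*1764) = -(201 + 12348) = -1*12549 = -12549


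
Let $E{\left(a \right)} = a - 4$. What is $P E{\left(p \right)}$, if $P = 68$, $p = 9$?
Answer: $340$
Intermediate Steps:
$E{\left(a \right)} = -4 + a$
$P E{\left(p \right)} = 68 \left(-4 + 9\right) = 68 \cdot 5 = 340$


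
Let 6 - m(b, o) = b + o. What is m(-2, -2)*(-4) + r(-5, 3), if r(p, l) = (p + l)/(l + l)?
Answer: -121/3 ≈ -40.333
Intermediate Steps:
m(b, o) = 6 - b - o (m(b, o) = 6 - (b + o) = 6 + (-b - o) = 6 - b - o)
r(p, l) = (l + p)/(2*l) (r(p, l) = (l + p)/((2*l)) = (l + p)*(1/(2*l)) = (l + p)/(2*l))
m(-2, -2)*(-4) + r(-5, 3) = (6 - 1*(-2) - 1*(-2))*(-4) + (1/2)*(3 - 5)/3 = (6 + 2 + 2)*(-4) + (1/2)*(1/3)*(-2) = 10*(-4) - 1/3 = -40 - 1/3 = -121/3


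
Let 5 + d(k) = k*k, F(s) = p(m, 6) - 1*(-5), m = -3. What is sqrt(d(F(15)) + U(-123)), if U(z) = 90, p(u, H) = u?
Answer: sqrt(89) ≈ 9.4340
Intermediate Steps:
F(s) = 2 (F(s) = -3 - 1*(-5) = -3 + 5 = 2)
d(k) = -5 + k**2 (d(k) = -5 + k*k = -5 + k**2)
sqrt(d(F(15)) + U(-123)) = sqrt((-5 + 2**2) + 90) = sqrt((-5 + 4) + 90) = sqrt(-1 + 90) = sqrt(89)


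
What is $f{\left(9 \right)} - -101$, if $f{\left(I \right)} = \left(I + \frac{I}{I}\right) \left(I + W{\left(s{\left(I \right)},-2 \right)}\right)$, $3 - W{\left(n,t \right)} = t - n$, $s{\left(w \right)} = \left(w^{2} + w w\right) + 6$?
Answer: $1921$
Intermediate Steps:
$s{\left(w \right)} = 6 + 2 w^{2}$ ($s{\left(w \right)} = \left(w^{2} + w^{2}\right) + 6 = 2 w^{2} + 6 = 6 + 2 w^{2}$)
$W{\left(n,t \right)} = 3 + n - t$ ($W{\left(n,t \right)} = 3 - \left(t - n\right) = 3 + \left(n - t\right) = 3 + n - t$)
$f{\left(I \right)} = \left(1 + I\right) \left(11 + I + 2 I^{2}\right)$ ($f{\left(I \right)} = \left(I + \frac{I}{I}\right) \left(I + \left(3 + \left(6 + 2 I^{2}\right) - -2\right)\right) = \left(I + 1\right) \left(I + \left(3 + \left(6 + 2 I^{2}\right) + 2\right)\right) = \left(1 + I\right) \left(I + \left(11 + 2 I^{2}\right)\right) = \left(1 + I\right) \left(11 + I + 2 I^{2}\right)$)
$f{\left(9 \right)} - -101 = \left(11 + 2 \cdot 9^{3} + 3 \cdot 9^{2} + 12 \cdot 9\right) - -101 = \left(11 + 2 \cdot 729 + 3 \cdot 81 + 108\right) + 101 = \left(11 + 1458 + 243 + 108\right) + 101 = 1820 + 101 = 1921$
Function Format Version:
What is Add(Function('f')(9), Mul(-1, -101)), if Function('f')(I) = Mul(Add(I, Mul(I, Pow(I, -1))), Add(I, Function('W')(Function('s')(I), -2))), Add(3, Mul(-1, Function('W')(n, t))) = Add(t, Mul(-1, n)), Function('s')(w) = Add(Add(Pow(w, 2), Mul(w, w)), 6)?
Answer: 1921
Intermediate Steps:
Function('s')(w) = Add(6, Mul(2, Pow(w, 2))) (Function('s')(w) = Add(Add(Pow(w, 2), Pow(w, 2)), 6) = Add(Mul(2, Pow(w, 2)), 6) = Add(6, Mul(2, Pow(w, 2))))
Function('W')(n, t) = Add(3, n, Mul(-1, t)) (Function('W')(n, t) = Add(3, Mul(-1, Add(t, Mul(-1, n)))) = Add(3, Add(n, Mul(-1, t))) = Add(3, n, Mul(-1, t)))
Function('f')(I) = Mul(Add(1, I), Add(11, I, Mul(2, Pow(I, 2)))) (Function('f')(I) = Mul(Add(I, Mul(I, Pow(I, -1))), Add(I, Add(3, Add(6, Mul(2, Pow(I, 2))), Mul(-1, -2)))) = Mul(Add(I, 1), Add(I, Add(3, Add(6, Mul(2, Pow(I, 2))), 2))) = Mul(Add(1, I), Add(I, Add(11, Mul(2, Pow(I, 2))))) = Mul(Add(1, I), Add(11, I, Mul(2, Pow(I, 2)))))
Add(Function('f')(9), Mul(-1, -101)) = Add(Add(11, Mul(2, Pow(9, 3)), Mul(3, Pow(9, 2)), Mul(12, 9)), Mul(-1, -101)) = Add(Add(11, Mul(2, 729), Mul(3, 81), 108), 101) = Add(Add(11, 1458, 243, 108), 101) = Add(1820, 101) = 1921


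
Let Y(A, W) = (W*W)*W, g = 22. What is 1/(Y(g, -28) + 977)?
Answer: -1/20975 ≈ -4.7676e-5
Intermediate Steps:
Y(A, W) = W³ (Y(A, W) = W²*W = W³)
1/(Y(g, -28) + 977) = 1/((-28)³ + 977) = 1/(-21952 + 977) = 1/(-20975) = -1/20975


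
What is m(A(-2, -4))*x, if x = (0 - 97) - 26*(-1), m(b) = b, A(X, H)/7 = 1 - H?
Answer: -2485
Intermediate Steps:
A(X, H) = 7 - 7*H (A(X, H) = 7*(1 - H) = 7 - 7*H)
x = -71 (x = -97 + 26 = -71)
m(A(-2, -4))*x = (7 - 7*(-4))*(-71) = (7 + 28)*(-71) = 35*(-71) = -2485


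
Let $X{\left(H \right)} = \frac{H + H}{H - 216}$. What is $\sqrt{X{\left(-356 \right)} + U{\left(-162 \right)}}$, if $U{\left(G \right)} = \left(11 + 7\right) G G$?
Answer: $\frac{\sqrt{9659969462}}{143} \approx 687.31$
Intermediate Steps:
$X{\left(H \right)} = \frac{2 H}{-216 + H}$
$U{\left(G \right)} = 18 G^{2}$
$\sqrt{X{\left(-356 \right)} + U{\left(-162 \right)}} = \sqrt{2 \left(-356\right) \frac{1}{-216 - 356} + 18 \left(-162\right)^{2}} = \sqrt{2 \left(-356\right) \frac{1}{-572} + 18 \cdot 26244} = \sqrt{2 \left(-356\right) \left(- \frac{1}{572}\right) + 472392} = \sqrt{\frac{178}{143} + 472392} = \sqrt{\frac{67552234}{143}} = \frac{\sqrt{9659969462}}{143}$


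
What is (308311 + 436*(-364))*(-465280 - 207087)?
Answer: -100590809769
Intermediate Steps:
(308311 + 436*(-364))*(-465280 - 207087) = (308311 - 158704)*(-672367) = 149607*(-672367) = -100590809769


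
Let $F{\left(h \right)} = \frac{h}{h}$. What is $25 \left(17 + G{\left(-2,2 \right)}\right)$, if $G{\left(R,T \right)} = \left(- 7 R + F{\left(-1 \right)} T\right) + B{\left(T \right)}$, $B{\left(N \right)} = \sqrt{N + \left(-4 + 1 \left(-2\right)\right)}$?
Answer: $825 + 50 i \approx 825.0 + 50.0 i$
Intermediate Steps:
$B{\left(N \right)} = \sqrt{-6 + N}$ ($B{\left(N \right)} = \sqrt{N - 6} = \sqrt{-6 + N}$)
$F{\left(h \right)} = 1$
$G{\left(R,T \right)} = T + \sqrt{-6 + T} - 7 R$ ($G{\left(R,T \right)} = \left(- 7 R + 1 T\right) + \sqrt{-6 + T} = \left(- 7 R + T\right) + \sqrt{-6 + T} = \left(T - 7 R\right) + \sqrt{-6 + T} = T + \sqrt{-6 + T} - 7 R$)
$25 \left(17 + G{\left(-2,2 \right)}\right) = 25 \left(17 + \left(2 + \sqrt{-6 + 2} - -14\right)\right) = 25 \left(17 + \left(2 + \sqrt{-4} + 14\right)\right) = 25 \left(17 + \left(2 + 2 i + 14\right)\right) = 25 \left(17 + \left(16 + 2 i\right)\right) = 25 \left(33 + 2 i\right) = 825 + 50 i$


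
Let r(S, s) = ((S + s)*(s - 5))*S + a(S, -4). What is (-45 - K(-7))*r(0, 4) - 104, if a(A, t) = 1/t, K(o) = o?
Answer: -189/2 ≈ -94.500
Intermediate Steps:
r(S, s) = -¼ + S*(-5 + s)*(S + s) (r(S, s) = ((S + s)*(s - 5))*S + 1/(-4) = ((S + s)*(-5 + s))*S - ¼ = ((-5 + s)*(S + s))*S - ¼ = S*(-5 + s)*(S + s) - ¼ = -¼ + S*(-5 + s)*(S + s))
(-45 - K(-7))*r(0, 4) - 104 = (-45 - 1*(-7))*(-¼ - 5*0² + 0*4² + 4*0² - 5*0*4) - 104 = (-45 + 7)*(-¼ - 5*0 + 0*16 + 4*0 + 0) - 104 = -38*(-¼ + 0 + 0 + 0 + 0) - 104 = -38*(-¼) - 104 = 19/2 - 104 = -189/2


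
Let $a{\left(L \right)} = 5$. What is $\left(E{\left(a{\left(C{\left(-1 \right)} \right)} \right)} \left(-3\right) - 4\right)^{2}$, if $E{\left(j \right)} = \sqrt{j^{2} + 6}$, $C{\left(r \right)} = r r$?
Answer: $295 + 24 \sqrt{31} \approx 428.63$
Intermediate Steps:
$C{\left(r \right)} = r^{2}$
$E{\left(j \right)} = \sqrt{6 + j^{2}}$
$\left(E{\left(a{\left(C{\left(-1 \right)} \right)} \right)} \left(-3\right) - 4\right)^{2} = \left(\sqrt{6 + 5^{2}} \left(-3\right) - 4\right)^{2} = \left(\sqrt{6 + 25} \left(-3\right) - 4\right)^{2} = \left(\sqrt{31} \left(-3\right) - 4\right)^{2} = \left(- 3 \sqrt{31} - 4\right)^{2} = \left(-4 - 3 \sqrt{31}\right)^{2}$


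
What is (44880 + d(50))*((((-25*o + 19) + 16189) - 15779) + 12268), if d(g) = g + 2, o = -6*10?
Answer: 637899604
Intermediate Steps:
o = -60
d(g) = 2 + g
(44880 + d(50))*((((-25*o + 19) + 16189) - 15779) + 12268) = (44880 + (2 + 50))*((((-25*(-60) + 19) + 16189) - 15779) + 12268) = (44880 + 52)*((((1500 + 19) + 16189) - 15779) + 12268) = 44932*(((1519 + 16189) - 15779) + 12268) = 44932*((17708 - 15779) + 12268) = 44932*(1929 + 12268) = 44932*14197 = 637899604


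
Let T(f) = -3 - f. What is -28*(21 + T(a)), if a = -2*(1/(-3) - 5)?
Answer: -616/3 ≈ -205.33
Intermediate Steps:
a = 32/3 (a = -2*(-1/3 - 5) = -2*(-16/3) = 32/3 ≈ 10.667)
-28*(21 + T(a)) = -28*(21 + (-3 - 1*32/3)) = -28*(21 + (-3 - 32/3)) = -28*(21 - 41/3) = -28*22/3 = -616/3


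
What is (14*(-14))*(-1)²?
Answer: -196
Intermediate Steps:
(14*(-14))*(-1)² = -196*1 = -196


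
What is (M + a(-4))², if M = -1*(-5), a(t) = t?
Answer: 1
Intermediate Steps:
M = 5
(M + a(-4))² = (5 - 4)² = 1² = 1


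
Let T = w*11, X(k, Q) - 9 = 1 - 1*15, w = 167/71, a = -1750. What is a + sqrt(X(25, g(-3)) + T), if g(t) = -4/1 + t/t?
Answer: -1750 + sqrt(105222)/71 ≈ -1745.4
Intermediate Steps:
g(t) = -3 (g(t) = -4*1 + 1 = -4 + 1 = -3)
w = 167/71 (w = 167*(1/71) = 167/71 ≈ 2.3521)
X(k, Q) = -5 (X(k, Q) = 9 + (1 - 1*15) = 9 + (1 - 15) = 9 - 14 = -5)
T = 1837/71 (T = (167/71)*11 = 1837/71 ≈ 25.873)
a + sqrt(X(25, g(-3)) + T) = -1750 + sqrt(-5 + 1837/71) = -1750 + sqrt(1482/71) = -1750 + sqrt(105222)/71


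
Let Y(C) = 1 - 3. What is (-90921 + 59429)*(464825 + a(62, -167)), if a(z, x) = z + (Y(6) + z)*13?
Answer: -14664785164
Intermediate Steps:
Y(C) = -2
a(z, x) = -26 + 14*z (a(z, x) = z + (-2 + z)*13 = z + (-26 + 13*z) = -26 + 14*z)
(-90921 + 59429)*(464825 + a(62, -167)) = (-90921 + 59429)*(464825 + (-26 + 14*62)) = -31492*(464825 + (-26 + 868)) = -31492*(464825 + 842) = -31492*465667 = -14664785164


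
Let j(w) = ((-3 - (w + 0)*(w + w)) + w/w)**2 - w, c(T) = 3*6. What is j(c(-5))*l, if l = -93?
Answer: -39290826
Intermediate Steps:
c(T) = 18
j(w) = (-2 - 2*w**2)**2 - w (j(w) = ((-3 - w*2*w) + 1)**2 - w = ((-3 - 2*w**2) + 1)**2 - w = (-2 - 2*w**2)**2 - w)
j(c(-5))*l = (-1*18 + 4*(1 + 18**2)**2)*(-93) = (-18 + 4*(1 + 324)**2)*(-93) = (-18 + 4*325**2)*(-93) = (-18 + 4*105625)*(-93) = (-18 + 422500)*(-93) = 422482*(-93) = -39290826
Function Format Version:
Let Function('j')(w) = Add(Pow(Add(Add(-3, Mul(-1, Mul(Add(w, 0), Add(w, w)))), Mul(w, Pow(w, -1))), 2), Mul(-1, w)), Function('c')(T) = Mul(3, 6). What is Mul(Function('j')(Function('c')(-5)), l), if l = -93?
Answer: -39290826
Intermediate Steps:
Function('c')(T) = 18
Function('j')(w) = Add(Pow(Add(-2, Mul(-2, Pow(w, 2))), 2), Mul(-1, w)) (Function('j')(w) = Add(Pow(Add(Add(-3, Mul(-1, Mul(w, Mul(2, w)))), 1), 2), Mul(-1, w)) = Add(Pow(Add(Add(-3, Mul(-1, Mul(2, Pow(w, 2)))), 1), 2), Mul(-1, w)) = Add(Pow(Add(Add(-3, Mul(-2, Pow(w, 2))), 1), 2), Mul(-1, w)) = Add(Pow(Add(-2, Mul(-2, Pow(w, 2))), 2), Mul(-1, w)))
Mul(Function('j')(Function('c')(-5)), l) = Mul(Add(Mul(-1, 18), Mul(4, Pow(Add(1, Pow(18, 2)), 2))), -93) = Mul(Add(-18, Mul(4, Pow(Add(1, 324), 2))), -93) = Mul(Add(-18, Mul(4, Pow(325, 2))), -93) = Mul(Add(-18, Mul(4, 105625)), -93) = Mul(Add(-18, 422500), -93) = Mul(422482, -93) = -39290826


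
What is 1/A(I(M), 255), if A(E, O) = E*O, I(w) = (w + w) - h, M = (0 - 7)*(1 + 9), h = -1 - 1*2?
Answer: -1/34935 ≈ -2.8625e-5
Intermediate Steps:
h = -3 (h = -1 - 2 = -3)
M = -70 (M = -7*10 = -70)
I(w) = 3 + 2*w (I(w) = (w + w) - 1*(-3) = 2*w + 3 = 3 + 2*w)
1/A(I(M), 255) = 1/((3 + 2*(-70))*255) = 1/((3 - 140)*255) = 1/(-137*255) = 1/(-34935) = -1/34935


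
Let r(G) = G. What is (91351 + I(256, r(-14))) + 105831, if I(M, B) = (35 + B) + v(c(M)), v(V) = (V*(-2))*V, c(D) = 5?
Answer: 197153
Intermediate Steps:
v(V) = -2*V**2 (v(V) = (-2*V)*V = -2*V**2)
I(M, B) = -15 + B (I(M, B) = (35 + B) - 2*5**2 = (35 + B) - 2*25 = (35 + B) - 50 = -15 + B)
(91351 + I(256, r(-14))) + 105831 = (91351 + (-15 - 14)) + 105831 = (91351 - 29) + 105831 = 91322 + 105831 = 197153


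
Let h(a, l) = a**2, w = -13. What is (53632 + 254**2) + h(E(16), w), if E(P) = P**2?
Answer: 183684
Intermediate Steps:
(53632 + 254**2) + h(E(16), w) = (53632 + 254**2) + (16**2)**2 = (53632 + 64516) + 256**2 = 118148 + 65536 = 183684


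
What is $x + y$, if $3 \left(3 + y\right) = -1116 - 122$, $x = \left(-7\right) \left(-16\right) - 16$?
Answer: $- \frac{959}{3} \approx -319.67$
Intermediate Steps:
$x = 96$ ($x = 112 - 16 = 96$)
$y = - \frac{1247}{3}$ ($y = -3 + \frac{-1116 - 122}{3} = -3 + \frac{1}{3} \left(-1238\right) = -3 - \frac{1238}{3} = - \frac{1247}{3} \approx -415.67$)
$x + y = 96 - \frac{1247}{3} = - \frac{959}{3}$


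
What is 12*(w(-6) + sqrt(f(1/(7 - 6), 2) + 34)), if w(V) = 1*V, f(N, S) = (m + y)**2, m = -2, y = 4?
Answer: -72 + 12*sqrt(38) ≈ 1.9730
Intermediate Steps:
f(N, S) = 4 (f(N, S) = (-2 + 4)**2 = 2**2 = 4)
w(V) = V
12*(w(-6) + sqrt(f(1/(7 - 6), 2) + 34)) = 12*(-6 + sqrt(4 + 34)) = 12*(-6 + sqrt(38)) = -72 + 12*sqrt(38)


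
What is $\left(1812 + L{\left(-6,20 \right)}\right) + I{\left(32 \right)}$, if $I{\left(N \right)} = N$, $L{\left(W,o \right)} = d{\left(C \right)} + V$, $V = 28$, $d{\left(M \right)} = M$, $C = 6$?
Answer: $1878$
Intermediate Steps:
$L{\left(W,o \right)} = 34$ ($L{\left(W,o \right)} = 6 + 28 = 34$)
$\left(1812 + L{\left(-6,20 \right)}\right) + I{\left(32 \right)} = \left(1812 + 34\right) + 32 = 1846 + 32 = 1878$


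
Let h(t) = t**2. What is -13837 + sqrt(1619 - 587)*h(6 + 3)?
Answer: -13837 + 162*sqrt(258) ≈ -11235.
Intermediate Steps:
-13837 + sqrt(1619 - 587)*h(6 + 3) = -13837 + sqrt(1619 - 587)*(6 + 3)**2 = -13837 + sqrt(1032)*9**2 = -13837 + (2*sqrt(258))*81 = -13837 + 162*sqrt(258)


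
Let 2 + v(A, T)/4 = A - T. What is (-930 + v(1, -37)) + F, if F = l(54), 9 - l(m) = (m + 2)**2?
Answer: -3913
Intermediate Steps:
l(m) = 9 - (2 + m)**2 (l(m) = 9 - (m + 2)**2 = 9 - (2 + m)**2)
v(A, T) = -8 - 4*T + 4*A (v(A, T) = -8 + 4*(A - T) = -8 + (-4*T + 4*A) = -8 - 4*T + 4*A)
F = -3127 (F = 9 - (2 + 54)**2 = 9 - 1*56**2 = 9 - 1*3136 = 9 - 3136 = -3127)
(-930 + v(1, -37)) + F = (-930 + (-8 - 4*(-37) + 4*1)) - 3127 = (-930 + (-8 + 148 + 4)) - 3127 = (-930 + 144) - 3127 = -786 - 3127 = -3913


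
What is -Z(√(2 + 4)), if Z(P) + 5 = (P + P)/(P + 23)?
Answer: 2627/523 - 46*√6/523 ≈ 4.8075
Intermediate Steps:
Z(P) = -5 + 2*P/(23 + P) (Z(P) = -5 + (P + P)/(P + 23) = -5 + (2*P)/(23 + P) = -5 + 2*P/(23 + P))
-Z(√(2 + 4)) = -(-115 - 3*√(2 + 4))/(23 + √(2 + 4)) = -(-115 - 3*√6)/(23 + √6)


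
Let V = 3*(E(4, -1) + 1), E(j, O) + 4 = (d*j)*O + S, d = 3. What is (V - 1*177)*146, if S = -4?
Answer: -34164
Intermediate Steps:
E(j, O) = -8 + 3*O*j (E(j, O) = -4 + ((3*j)*O - 4) = -4 + (3*O*j - 4) = -4 + (-4 + 3*O*j) = -8 + 3*O*j)
V = -57 (V = 3*((-8 + 3*(-1)*4) + 1) = 3*((-8 - 12) + 1) = 3*(-20 + 1) = 3*(-19) = -57)
(V - 1*177)*146 = (-57 - 1*177)*146 = (-57 - 177)*146 = -234*146 = -34164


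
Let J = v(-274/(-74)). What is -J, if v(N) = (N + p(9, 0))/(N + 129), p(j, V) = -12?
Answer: 307/4910 ≈ 0.062526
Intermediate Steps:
v(N) = (-12 + N)/(129 + N) (v(N) = (N - 12)/(N + 129) = (-12 + N)/(129 + N))
J = -307/4910 (J = (-12 - 274/(-74))/(129 - 274/(-74)) = (-12 - 274*(-1/74))/(129 - 274*(-1/74)) = (-12 + 137/37)/(129 + 137/37) = -307/37/(4910/37) = (37/4910)*(-307/37) = -307/4910 ≈ -0.062526)
-J = -1*(-307/4910) = 307/4910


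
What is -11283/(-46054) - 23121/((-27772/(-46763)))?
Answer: -24896804350983/639505844 ≈ -38931.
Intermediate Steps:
-11283/(-46054) - 23121/((-27772/(-46763))) = -11283*(-1/46054) - 23121/((-27772*(-1/46763))) = 11283/46054 - 23121/27772/46763 = 11283/46054 - 23121*46763/27772 = 11283/46054 - 1081207323/27772 = -24896804350983/639505844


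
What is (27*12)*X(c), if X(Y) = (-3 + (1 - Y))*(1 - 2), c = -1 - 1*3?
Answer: -648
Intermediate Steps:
c = -4 (c = -1 - 3 = -4)
X(Y) = 2 + Y (X(Y) = (-2 - Y)*(-1) = 2 + Y)
(27*12)*X(c) = (27*12)*(2 - 4) = 324*(-2) = -648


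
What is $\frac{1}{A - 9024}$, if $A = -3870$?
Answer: $- \frac{1}{12894} \approx -7.7555 \cdot 10^{-5}$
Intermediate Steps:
$\frac{1}{A - 9024} = \frac{1}{-3870 - 9024} = \frac{1}{-12894} = - \frac{1}{12894}$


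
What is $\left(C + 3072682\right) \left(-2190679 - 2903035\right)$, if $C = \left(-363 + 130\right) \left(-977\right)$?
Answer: $-16810901469622$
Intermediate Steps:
$C = 227641$ ($C = \left(-233\right) \left(-977\right) = 227641$)
$\left(C + 3072682\right) \left(-2190679 - 2903035\right) = \left(227641 + 3072682\right) \left(-2190679 - 2903035\right) = 3300323 \left(-5093714\right) = -16810901469622$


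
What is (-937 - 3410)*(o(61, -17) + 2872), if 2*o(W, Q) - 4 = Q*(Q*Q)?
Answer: -3629745/2 ≈ -1.8149e+6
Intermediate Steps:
o(W, Q) = 2 + Q³/2 (o(W, Q) = 2 + (Q*(Q*Q))/2 = 2 + (Q*Q²)/2 = 2 + Q³/2)
(-937 - 3410)*(o(61, -17) + 2872) = (-937 - 3410)*((2 + (½)*(-17)³) + 2872) = -4347*((2 + (½)*(-4913)) + 2872) = -4347*((2 - 4913/2) + 2872) = -4347*(-4909/2 + 2872) = -4347*835/2 = -3629745/2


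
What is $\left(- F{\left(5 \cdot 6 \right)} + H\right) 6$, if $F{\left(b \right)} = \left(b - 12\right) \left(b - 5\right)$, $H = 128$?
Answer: $-1932$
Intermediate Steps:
$F{\left(b \right)} = \left(-12 + b\right) \left(-5 + b\right)$
$\left(- F{\left(5 \cdot 6 \right)} + H\right) 6 = \left(- (60 + \left(5 \cdot 6\right)^{2} - 17 \cdot 5 \cdot 6) + 128\right) 6 = \left(- (60 + 30^{2} - 510) + 128\right) 6 = \left(- (60 + 900 - 510) + 128\right) 6 = \left(\left(-1\right) 450 + 128\right) 6 = \left(-450 + 128\right) 6 = \left(-322\right) 6 = -1932$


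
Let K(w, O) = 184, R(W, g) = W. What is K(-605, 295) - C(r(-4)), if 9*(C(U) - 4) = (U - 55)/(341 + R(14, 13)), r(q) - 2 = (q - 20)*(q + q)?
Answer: 574961/3195 ≈ 179.96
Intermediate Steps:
r(q) = 2 + 2*q*(-20 + q) (r(q) = 2 + (q - 20)*(q + q) = 2 + (-20 + q)*(2*q) = 2 + 2*q*(-20 + q))
C(U) = 2545/639 + U/3195 (C(U) = 4 + ((U - 55)/(341 + 14))/9 = 4 + ((-55 + U)/355)/9 = 4 + ((-55 + U)*(1/355))/9 = 4 + (-11/71 + U/355)/9 = 4 + (-11/639 + U/3195) = 2545/639 + U/3195)
K(-605, 295) - C(r(-4)) = 184 - (2545/639 + (2 - 40*(-4) + 2*(-4)**2)/3195) = 184 - (2545/639 + (2 + 160 + 2*16)/3195) = 184 - (2545/639 + (2 + 160 + 32)/3195) = 184 - (2545/639 + (1/3195)*194) = 184 - (2545/639 + 194/3195) = 184 - 1*12919/3195 = 184 - 12919/3195 = 574961/3195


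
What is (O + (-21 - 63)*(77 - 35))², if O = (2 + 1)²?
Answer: 12383361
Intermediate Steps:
O = 9 (O = 3² = 9)
(O + (-21 - 63)*(77 - 35))² = (9 + (-21 - 63)*(77 - 35))² = (9 - 84*42)² = (9 - 3528)² = (-3519)² = 12383361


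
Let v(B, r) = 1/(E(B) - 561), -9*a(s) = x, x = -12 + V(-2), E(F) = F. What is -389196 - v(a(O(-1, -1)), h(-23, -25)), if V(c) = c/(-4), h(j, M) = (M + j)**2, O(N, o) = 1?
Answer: -3921149682/10075 ≈ -3.8920e+5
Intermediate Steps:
V(c) = -c/4 (V(c) = c*(-1/4) = -c/4)
x = -23/2 (x = -12 - 1/4*(-2) = -12 + 1/2 = -23/2 ≈ -11.500)
a(s) = 23/18 (a(s) = -1/9*(-23/2) = 23/18)
v(B, r) = 1/(-561 + B) (v(B, r) = 1/(B - 561) = 1/(-561 + B))
-389196 - v(a(O(-1, -1)), h(-23, -25)) = -389196 - 1/(-561 + 23/18) = -389196 - 1/(-10075/18) = -389196 - 1*(-18/10075) = -389196 + 18/10075 = -3921149682/10075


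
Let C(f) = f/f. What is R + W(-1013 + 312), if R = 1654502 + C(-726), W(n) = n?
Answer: 1653802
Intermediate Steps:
C(f) = 1
R = 1654503 (R = 1654502 + 1 = 1654503)
R + W(-1013 + 312) = 1654503 + (-1013 + 312) = 1654503 - 701 = 1653802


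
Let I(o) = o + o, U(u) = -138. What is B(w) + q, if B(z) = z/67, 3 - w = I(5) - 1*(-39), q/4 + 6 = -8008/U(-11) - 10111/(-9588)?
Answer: 781778905/3693777 ≈ 211.65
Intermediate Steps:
I(o) = 2*o
q = 11706193/55131 (q = -24 + 4*(-8008/(-138) - 10111/(-9588)) = -24 + 4*(-8008*(-1/138) - 10111*(-1/9588)) = -24 + 4*(4004/69 + 10111/9588) = -24 + 4*(13029337/220524) = -24 + 13029337/55131 = 11706193/55131 ≈ 212.33)
w = -46 (w = 3 - (2*5 - 1*(-39)) = 3 - (10 + 39) = 3 - 1*49 = 3 - 49 = -46)
B(z) = z/67 (B(z) = z*(1/67) = z/67)
B(w) + q = (1/67)*(-46) + 11706193/55131 = -46/67 + 11706193/55131 = 781778905/3693777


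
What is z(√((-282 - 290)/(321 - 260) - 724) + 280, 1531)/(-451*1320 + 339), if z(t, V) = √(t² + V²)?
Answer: -√(9010876385 + 273280*I*√42639)/36293841 ≈ -0.0026155 - 8.1896e-6*I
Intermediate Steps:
z(t, V) = √(V² + t²)
z(√((-282 - 290)/(321 - 260) - 724) + 280, 1531)/(-451*1320 + 339) = √(1531² + (√((-282 - 290)/(321 - 260) - 724) + 280)²)/(-451*1320 + 339) = √(2343961 + (√(-572/61 - 724) + 280)²)/(-595320 + 339) = √(2343961 + (√(-572*1/61 - 724) + 280)²)/(-594981) = √(2343961 + (√(-572/61 - 724) + 280)²)*(-1/594981) = √(2343961 + (√(-44736/61) + 280)²)*(-1/594981) = √(2343961 + (8*I*√42639/61 + 280)²)*(-1/594981) = √(2343961 + (280 + 8*I*√42639/61)²)*(-1/594981) = -√(2343961 + (280 + 8*I*√42639/61)²)/594981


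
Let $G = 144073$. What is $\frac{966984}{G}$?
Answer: $\frac{966984}{144073} \approx 6.7118$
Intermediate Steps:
$\frac{966984}{G} = \frac{966984}{144073}$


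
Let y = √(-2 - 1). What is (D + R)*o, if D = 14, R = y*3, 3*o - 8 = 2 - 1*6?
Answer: 56/3 + 4*I*√3 ≈ 18.667 + 6.9282*I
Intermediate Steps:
o = 4/3 (o = 8/3 + (2 - 1*6)/3 = 8/3 + (2 - 6)/3 = 8/3 + (⅓)*(-4) = 8/3 - 4/3 = 4/3 ≈ 1.3333)
y = I*√3 (y = √(-3) = I*√3 ≈ 1.732*I)
R = 3*I*√3 (R = (I*√3)*3 = 3*I*√3 ≈ 5.1962*I)
(D + R)*o = (14 + 3*I*√3)*(4/3) = 56/3 + 4*I*√3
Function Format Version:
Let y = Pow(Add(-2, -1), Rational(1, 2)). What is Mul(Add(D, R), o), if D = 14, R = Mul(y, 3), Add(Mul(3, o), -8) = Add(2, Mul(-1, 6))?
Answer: Add(Rational(56, 3), Mul(4, I, Pow(3, Rational(1, 2)))) ≈ Add(18.667, Mul(6.9282, I))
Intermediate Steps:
o = Rational(4, 3) (o = Add(Rational(8, 3), Mul(Rational(1, 3), Add(2, Mul(-1, 6)))) = Add(Rational(8, 3), Mul(Rational(1, 3), Add(2, -6))) = Add(Rational(8, 3), Mul(Rational(1, 3), -4)) = Add(Rational(8, 3), Rational(-4, 3)) = Rational(4, 3) ≈ 1.3333)
y = Mul(I, Pow(3, Rational(1, 2))) (y = Pow(-3, Rational(1, 2)) = Mul(I, Pow(3, Rational(1, 2))) ≈ Mul(1.7320, I))
R = Mul(3, I, Pow(3, Rational(1, 2))) (R = Mul(Mul(I, Pow(3, Rational(1, 2))), 3) = Mul(3, I, Pow(3, Rational(1, 2))) ≈ Mul(5.1962, I))
Mul(Add(D, R), o) = Mul(Add(14, Mul(3, I, Pow(3, Rational(1, 2)))), Rational(4, 3)) = Add(Rational(56, 3), Mul(4, I, Pow(3, Rational(1, 2))))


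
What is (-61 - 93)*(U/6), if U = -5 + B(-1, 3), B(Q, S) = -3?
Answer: 616/3 ≈ 205.33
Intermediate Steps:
U = -8 (U = -5 - 3 = -8)
(-61 - 93)*(U/6) = (-61 - 93)*(-8/6) = -(-1232)/6 = -154*(-4/3) = 616/3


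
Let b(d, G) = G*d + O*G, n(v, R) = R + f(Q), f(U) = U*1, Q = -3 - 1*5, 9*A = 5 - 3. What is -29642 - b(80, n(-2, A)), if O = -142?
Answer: -271118/9 ≈ -30124.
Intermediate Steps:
A = 2/9 (A = (5 - 3)/9 = (1/9)*2 = 2/9 ≈ 0.22222)
Q = -8 (Q = -3 - 5 = -8)
f(U) = U
n(v, R) = -8 + R (n(v, R) = R - 8 = -8 + R)
b(d, G) = -142*G + G*d (b(d, G) = G*d - 142*G = -142*G + G*d)
-29642 - b(80, n(-2, A)) = -29642 - (-8 + 2/9)*(-142 + 80) = -29642 - (-70)*(-62)/9 = -29642 - 1*4340/9 = -29642 - 4340/9 = -271118/9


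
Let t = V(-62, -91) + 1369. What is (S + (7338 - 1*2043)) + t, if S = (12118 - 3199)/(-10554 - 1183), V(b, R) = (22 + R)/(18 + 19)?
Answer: 2892828760/434269 ≈ 6661.4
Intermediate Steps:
V(b, R) = 22/37 + R/37 (V(b, R) = (22 + R)/37 = (22 + R)*(1/37) = 22/37 + R/37)
S = -8919/11737 (S = 8919/(-11737) = 8919*(-1/11737) = -8919/11737 ≈ -0.75990)
t = 50584/37 (t = (22/37 + (1/37)*(-91)) + 1369 = (22/37 - 91/37) + 1369 = -69/37 + 1369 = 50584/37 ≈ 1367.1)
(S + (7338 - 1*2043)) + t = (-8919/11737 + (7338 - 1*2043)) + 50584/37 = (-8919/11737 + (7338 - 2043)) + 50584/37 = (-8919/11737 + 5295) + 50584/37 = 62138496/11737 + 50584/37 = 2892828760/434269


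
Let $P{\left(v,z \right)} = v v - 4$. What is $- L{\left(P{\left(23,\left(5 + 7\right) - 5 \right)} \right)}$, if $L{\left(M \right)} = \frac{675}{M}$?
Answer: $- \frac{9}{7} \approx -1.2857$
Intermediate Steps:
$P{\left(v,z \right)} = -4 + v^{2}$ ($P{\left(v,z \right)} = v^{2} - 4 = -4 + v^{2}$)
$- L{\left(P{\left(23,\left(5 + 7\right) - 5 \right)} \right)} = - \frac{675}{-4 + 23^{2}} = - \frac{675}{-4 + 529} = - \frac{675}{525} = \left(-1\right) \frac{9}{7} = - \frac{9}{7}$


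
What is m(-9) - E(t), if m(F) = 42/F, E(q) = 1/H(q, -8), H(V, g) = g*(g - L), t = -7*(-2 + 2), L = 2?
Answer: -1123/240 ≈ -4.6792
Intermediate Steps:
t = 0 (t = -7*0 = 0)
H(V, g) = g*(-2 + g) (H(V, g) = g*(g - 1*2) = g*(g - 2) = g*(-2 + g))
E(q) = 1/80 (E(q) = 1/(-8*(-2 - 8)) = 1/(-8*(-10)) = 1/80)
m(-9) - E(t) = 42/(-9) - 1*1/80 = 42*(-⅑) - 1/80 = -14/3 - 1/80 = -1123/240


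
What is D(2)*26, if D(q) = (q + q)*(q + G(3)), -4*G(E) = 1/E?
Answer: 598/3 ≈ 199.33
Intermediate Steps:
G(E) = -1/(4*E)
D(q) = 2*q*(-1/12 + q) (D(q) = (q + q)*(q - ¼/3) = (2*q)*(q - ¼*⅓) = (2*q)*(q - 1/12) = (2*q)*(-1/12 + q) = 2*q*(-1/12 + q))
D(2)*26 = ((⅙)*2*(-1 + 12*2))*26 = ((⅙)*2*(-1 + 24))*26 = ((⅙)*2*23)*26 = (23/3)*26 = 598/3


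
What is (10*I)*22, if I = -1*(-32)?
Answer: 7040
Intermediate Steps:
I = 32
(10*I)*22 = (10*32)*22 = 320*22 = 7040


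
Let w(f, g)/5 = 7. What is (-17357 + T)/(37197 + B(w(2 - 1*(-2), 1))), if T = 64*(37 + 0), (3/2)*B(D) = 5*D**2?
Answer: -44967/123841 ≈ -0.36310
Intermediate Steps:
w(f, g) = 35 (w(f, g) = 5*7 = 35)
B(D) = 10*D**2/3 (B(D) = 2*(5*D**2)/3 = 10*D**2/3)
T = 2368 (T = 64*37 = 2368)
(-17357 + T)/(37197 + B(w(2 - 1*(-2), 1))) = (-17357 + 2368)/(37197 + (10/3)*35**2) = -14989/(37197 + (10/3)*1225) = -14989/(37197 + 12250/3) = -14989/123841/3 = -14989*3/123841 = -44967/123841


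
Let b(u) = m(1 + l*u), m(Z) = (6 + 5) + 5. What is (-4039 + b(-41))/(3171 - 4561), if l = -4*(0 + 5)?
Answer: 4023/1390 ≈ 2.8942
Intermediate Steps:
l = -20 (l = -4*5 = -20)
m(Z) = 16 (m(Z) = 11 + 5 = 16)
b(u) = 16
(-4039 + b(-41))/(3171 - 4561) = (-4039 + 16)/(3171 - 4561) = -4023/(-1390) = -4023*(-1/1390) = 4023/1390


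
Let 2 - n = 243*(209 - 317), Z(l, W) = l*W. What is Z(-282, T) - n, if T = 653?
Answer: -210392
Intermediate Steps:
Z(l, W) = W*l
n = 26246 (n = 2 - 243*(209 - 317) = 2 - 243*(-108) = 2 - 1*(-26244) = 2 + 26244 = 26246)
Z(-282, T) - n = 653*(-282) - 1*26246 = -184146 - 26246 = -210392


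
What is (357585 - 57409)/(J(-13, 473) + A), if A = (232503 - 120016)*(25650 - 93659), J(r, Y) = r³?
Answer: -75044/1912532645 ≈ -3.9238e-5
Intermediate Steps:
A = -7650128383 (A = 112487*(-68009) = -7650128383)
(357585 - 57409)/(J(-13, 473) + A) = (357585 - 57409)/((-13)³ - 7650128383) = 300176/(-2197 - 7650128383) = 300176/(-7650130580) = 300176*(-1/7650130580) = -75044/1912532645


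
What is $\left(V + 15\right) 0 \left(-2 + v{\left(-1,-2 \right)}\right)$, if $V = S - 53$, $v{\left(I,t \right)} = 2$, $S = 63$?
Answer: $0$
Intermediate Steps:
$V = 10$ ($V = 63 - 53 = 10$)
$\left(V + 15\right) 0 \left(-2 + v{\left(-1,-2 \right)}\right) = \left(10 + 15\right) 0 \left(-2 + 2\right) = 25 \cdot 0 \cdot 0 = 25 \cdot 0 = 0$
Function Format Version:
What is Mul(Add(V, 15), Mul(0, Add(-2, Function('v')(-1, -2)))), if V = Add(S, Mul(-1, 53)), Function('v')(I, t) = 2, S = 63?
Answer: 0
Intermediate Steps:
V = 10 (V = Add(63, Mul(-1, 53)) = Add(63, -53) = 10)
Mul(Add(V, 15), Mul(0, Add(-2, Function('v')(-1, -2)))) = Mul(Add(10, 15), Mul(0, Add(-2, 2))) = Mul(25, Mul(0, 0)) = Mul(25, 0) = 0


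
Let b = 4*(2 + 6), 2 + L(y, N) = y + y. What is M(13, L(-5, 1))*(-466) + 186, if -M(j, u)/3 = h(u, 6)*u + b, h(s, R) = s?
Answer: 246234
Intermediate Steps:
L(y, N) = -2 + 2*y (L(y, N) = -2 + (y + y) = -2 + 2*y)
b = 32 (b = 4*8 = 32)
M(j, u) = -96 - 3*u² (M(j, u) = -3*(u*u + 32) = -3*(u² + 32) = -3*(32 + u²) = -96 - 3*u²)
M(13, L(-5, 1))*(-466) + 186 = (-96 - 3*(-2 + 2*(-5))²)*(-466) + 186 = (-96 - 3*(-2 - 10)²)*(-466) + 186 = (-96 - 3*(-12)²)*(-466) + 186 = (-96 - 3*144)*(-466) + 186 = (-96 - 432)*(-466) + 186 = -528*(-466) + 186 = 246048 + 186 = 246234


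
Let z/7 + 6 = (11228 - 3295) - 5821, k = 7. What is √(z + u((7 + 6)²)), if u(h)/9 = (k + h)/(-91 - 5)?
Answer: √58902/2 ≈ 121.35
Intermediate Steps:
z = 14742 (z = -42 + 7*((11228 - 3295) - 5821) = -42 + 7*(7933 - 5821) = -42 + 7*2112 = -42 + 14784 = 14742)
u(h) = -21/32 - 3*h/32 (u(h) = 9*((7 + h)/(-91 - 5)) = 9*((7 + h)/(-96)) = 9*((7 + h)*(-1/96)) = 9*(-7/96 - h/96) = -21/32 - 3*h/32)
√(z + u((7 + 6)²)) = √(14742 + (-21/32 - 3*(7 + 6)²/32)) = √(14742 + (-21/32 - 3/32*13²)) = √(14742 + (-21/32 - 3/32*169)) = √(14742 + (-21/32 - 507/32)) = √(14742 - 33/2) = √(29451/2) = √58902/2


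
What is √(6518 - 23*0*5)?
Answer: √6518 ≈ 80.734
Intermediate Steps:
√(6518 - 23*0*5) = √(6518 + 0*5) = √(6518 + 0) = √6518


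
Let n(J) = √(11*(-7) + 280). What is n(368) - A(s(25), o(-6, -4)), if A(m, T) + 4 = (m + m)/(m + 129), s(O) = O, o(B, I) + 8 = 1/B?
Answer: 283/77 + √203 ≈ 17.923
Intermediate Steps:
o(B, I) = -8 + 1/B
A(m, T) = -4 + 2*m/(129 + m) (A(m, T) = -4 + (m + m)/(m + 129) = -4 + (2*m)/(129 + m) = -4 + 2*m/(129 + m))
n(J) = √203 (n(J) = √(-77 + 280) = √203)
n(368) - A(s(25), o(-6, -4)) = √203 - 2*(-258 - 1*25)/(129 + 25) = √203 - 2*(-258 - 25)/154 = √203 - 2*(-283)/154 = √203 - 1*(-283/77) = √203 + 283/77 = 283/77 + √203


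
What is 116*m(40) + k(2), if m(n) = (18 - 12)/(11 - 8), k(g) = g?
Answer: 234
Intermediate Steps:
m(n) = 2 (m(n) = 6/3 = 6*(1/3) = 2)
116*m(40) + k(2) = 116*2 + 2 = 232 + 2 = 234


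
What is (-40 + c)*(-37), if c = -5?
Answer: 1665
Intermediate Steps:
(-40 + c)*(-37) = (-40 - 5)*(-37) = -45*(-37) = 1665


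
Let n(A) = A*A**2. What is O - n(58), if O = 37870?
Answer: -157242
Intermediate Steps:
n(A) = A**3
O - n(58) = 37870 - 1*58**3 = 37870 - 1*195112 = 37870 - 195112 = -157242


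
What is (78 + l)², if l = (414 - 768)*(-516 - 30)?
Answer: 37388863044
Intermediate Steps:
l = 193284 (l = -354*(-546) = 193284)
(78 + l)² = (78 + 193284)² = 193362² = 37388863044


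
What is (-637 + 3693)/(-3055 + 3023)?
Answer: -191/2 ≈ -95.500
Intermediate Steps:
(-637 + 3693)/(-3055 + 3023) = 3056/(-32) = 3056*(-1/32) = -191/2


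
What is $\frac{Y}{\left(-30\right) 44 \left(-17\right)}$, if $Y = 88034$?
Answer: $\frac{44017}{11220} \approx 3.9231$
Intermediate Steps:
$\frac{Y}{\left(-30\right) 44 \left(-17\right)} = \frac{88034}{\left(-30\right) 44 \left(-17\right)} = \frac{88034}{\left(-1320\right) \left(-17\right)} = \frac{88034}{22440} = 88034 \cdot \frac{1}{22440} = \frac{44017}{11220}$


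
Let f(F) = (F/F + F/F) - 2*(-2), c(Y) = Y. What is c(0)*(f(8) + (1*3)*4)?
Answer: 0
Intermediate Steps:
f(F) = 6 (f(F) = (1 + 1) + 4 = 2 + 4 = 6)
c(0)*(f(8) + (1*3)*4) = 0*(6 + (1*3)*4) = 0*(6 + 3*4) = 0*(6 + 12) = 0*18 = 0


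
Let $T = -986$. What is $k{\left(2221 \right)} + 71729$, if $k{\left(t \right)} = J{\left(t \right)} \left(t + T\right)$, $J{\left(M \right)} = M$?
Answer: $2814664$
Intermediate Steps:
$k{\left(t \right)} = t \left(-986 + t\right)$ ($k{\left(t \right)} = t \left(t - 986\right) = t \left(-986 + t\right)$)
$k{\left(2221 \right)} + 71729 = 2221 \left(-986 + 2221\right) + 71729 = 2221 \cdot 1235 + 71729 = 2742935 + 71729 = 2814664$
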